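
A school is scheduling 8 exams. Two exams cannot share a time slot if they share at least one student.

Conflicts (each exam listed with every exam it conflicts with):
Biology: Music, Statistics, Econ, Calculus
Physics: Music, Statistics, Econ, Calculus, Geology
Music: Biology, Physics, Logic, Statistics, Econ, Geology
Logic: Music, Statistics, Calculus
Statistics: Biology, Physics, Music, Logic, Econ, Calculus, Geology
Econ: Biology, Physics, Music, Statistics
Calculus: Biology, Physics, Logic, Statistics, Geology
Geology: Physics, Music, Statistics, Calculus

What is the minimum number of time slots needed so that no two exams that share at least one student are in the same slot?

4

Physics, Music, Statistics, Geology all conflict with each other, so at least 4 time slots are needed.
4 time slots suffice: Biology=3, Physics=3, Music=2, Logic=3, Statistics=1, Econ=4, Calculus=2, Geology=4. Each listed conflict is separated.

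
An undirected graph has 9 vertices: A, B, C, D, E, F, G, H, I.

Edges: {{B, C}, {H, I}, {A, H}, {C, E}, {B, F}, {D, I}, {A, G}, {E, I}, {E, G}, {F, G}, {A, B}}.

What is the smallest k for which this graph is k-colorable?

The cycle G-E-C-B-A-G has odd length 5, so it cannot be 2-colored; at least 3 colors are needed.
3 colors suffice: color 1 → {B, G, I}; color 2 → {A, D, E, F}; color 3 → {C, H}. No two adjacent vertices share a color.

3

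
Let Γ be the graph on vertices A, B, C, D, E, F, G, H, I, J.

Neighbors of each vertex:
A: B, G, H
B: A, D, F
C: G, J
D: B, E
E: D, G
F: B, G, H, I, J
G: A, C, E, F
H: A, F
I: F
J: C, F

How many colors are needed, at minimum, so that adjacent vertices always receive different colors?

3

The cycle E-G-F-B-D-E has odd length 5, so it cannot be 2-colored; at least 3 colors are needed.
3 colors suffice: A=red, B=blue, C=red, D=green, E=red, F=red, G=blue, H=blue, I=blue, J=blue. No two adjacent vertices share a color.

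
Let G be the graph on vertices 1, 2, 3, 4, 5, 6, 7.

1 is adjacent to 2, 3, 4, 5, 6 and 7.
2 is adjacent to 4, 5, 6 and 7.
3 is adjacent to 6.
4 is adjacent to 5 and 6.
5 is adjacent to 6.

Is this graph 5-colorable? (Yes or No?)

The chromatic number is 5. 1, 2, 4, 5, 6 form a clique, so at least 5 colors are needed.
One proper 5-coloring: 1=red, 2=blue, 3=blue, 4=purple, 5=yellow, 6=green, 7=green.
That is already a proper 5-coloring.

Yes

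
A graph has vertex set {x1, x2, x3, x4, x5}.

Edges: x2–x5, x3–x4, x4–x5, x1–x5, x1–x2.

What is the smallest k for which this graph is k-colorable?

x1, x2, x5 are mutually adjacent, so at least 3 colors are needed.
A valid assignment using 3 colors: x1=green, x2=blue, x3=red, x4=blue, x5=red. No two adjacent vertices share a color.

3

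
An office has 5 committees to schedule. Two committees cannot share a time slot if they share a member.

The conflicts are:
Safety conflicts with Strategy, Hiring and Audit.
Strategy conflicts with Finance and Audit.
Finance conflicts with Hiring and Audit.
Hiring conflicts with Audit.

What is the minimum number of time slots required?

3

Strategy, Finance, Audit all conflict with each other, so at least 3 time slots are needed.
3 time slots suffice: time slot 1 → {Audit}; time slot 2 → {Safety, Finance}; time slot 3 → {Strategy, Hiring}. No two conflicting committees share a time slot.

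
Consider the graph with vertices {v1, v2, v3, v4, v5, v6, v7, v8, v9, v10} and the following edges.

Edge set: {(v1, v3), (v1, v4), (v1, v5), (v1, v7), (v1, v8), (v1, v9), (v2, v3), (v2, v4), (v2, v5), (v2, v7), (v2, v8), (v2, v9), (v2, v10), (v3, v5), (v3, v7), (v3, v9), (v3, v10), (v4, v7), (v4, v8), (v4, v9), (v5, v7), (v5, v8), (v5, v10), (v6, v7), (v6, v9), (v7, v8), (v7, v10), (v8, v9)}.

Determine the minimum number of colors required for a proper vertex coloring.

v2, v3, v5, v7, v10 form a clique, so at least 5 colors are needed.
5 colors suffice: color red → {v7, v9}; color blue → {v1, v2, v6}; color green → {v4, v5}; color yellow → {v3, v8}; color purple → {v10}. No two adjacent vertices share a color.

5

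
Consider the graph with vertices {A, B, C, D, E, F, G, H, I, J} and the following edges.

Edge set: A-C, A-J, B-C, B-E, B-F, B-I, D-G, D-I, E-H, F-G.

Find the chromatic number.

3

The cycle D-I-B-F-G-D has odd length 5, so it cannot be 2-colored; at least 3 colors are needed.
3 colors suffice: color red → {A, B, G, H}; color blue → {C, E, F, I, J}; color green → {D}. Every edge joins two different colors.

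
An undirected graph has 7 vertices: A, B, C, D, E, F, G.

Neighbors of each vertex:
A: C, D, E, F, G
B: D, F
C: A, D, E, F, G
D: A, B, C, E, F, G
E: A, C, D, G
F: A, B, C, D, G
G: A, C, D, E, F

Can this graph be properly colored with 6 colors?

The chromatic number is 5. A, C, D, E, G are pairwise adjacent (a clique of size 5), so at least 5 colors are needed.
5 colors suffice: color 1 → {D}; color 2 → {B, G}; color 3 → {A}; color 4 → {C}; color 5 → {E, F}.
Since 6 ≥ 5, a proper 6-coloring certainly exists.

Yes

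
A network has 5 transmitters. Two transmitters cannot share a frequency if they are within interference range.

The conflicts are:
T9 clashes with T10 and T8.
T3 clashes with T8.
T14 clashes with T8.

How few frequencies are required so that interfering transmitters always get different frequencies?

T14 and T8 conflict, so at least 2 frequencies are needed.
2 frequencies suffice: frequency 1 → {T10, T8}; frequency 2 → {T9, T3, T14}. Every pair that conflicts lands in different frequencies.

2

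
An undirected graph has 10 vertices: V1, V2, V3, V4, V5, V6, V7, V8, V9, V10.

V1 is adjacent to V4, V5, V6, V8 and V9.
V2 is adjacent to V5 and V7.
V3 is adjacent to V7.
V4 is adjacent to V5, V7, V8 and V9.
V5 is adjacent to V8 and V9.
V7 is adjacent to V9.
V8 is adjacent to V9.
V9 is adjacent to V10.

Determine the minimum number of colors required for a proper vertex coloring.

V1, V4, V5, V8, V9 are mutually adjacent (a clique of size 5), so at least 5 colors are needed.
5 colors suffice: color 1 → {V2, V3, V6, V9}; color 2 → {V1, V7, V10}; color 3 → {V4}; color 4 → {V5}; color 5 → {V8}. Every edge joins two different colors.

5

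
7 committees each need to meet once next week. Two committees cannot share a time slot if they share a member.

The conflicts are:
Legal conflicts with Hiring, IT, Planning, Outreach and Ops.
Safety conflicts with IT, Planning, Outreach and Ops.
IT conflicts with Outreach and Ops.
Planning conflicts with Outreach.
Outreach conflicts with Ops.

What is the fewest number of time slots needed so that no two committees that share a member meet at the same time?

4

Legal, IT, Outreach, Ops pairwise conflict, so at least 4 time slots are needed.
4 time slots suffice: Legal=1, Safety=1, Hiring=2, IT=4, Planning=3, Outreach=2, Ops=3. No two conflicting committees share a time slot.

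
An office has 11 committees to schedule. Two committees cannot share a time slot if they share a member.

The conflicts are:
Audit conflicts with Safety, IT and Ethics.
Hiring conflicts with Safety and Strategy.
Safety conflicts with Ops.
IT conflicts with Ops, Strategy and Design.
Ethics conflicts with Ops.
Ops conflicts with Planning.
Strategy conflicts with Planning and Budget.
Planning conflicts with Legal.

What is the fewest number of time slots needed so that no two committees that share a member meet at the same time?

The cycle Safety-Ops-IT-Strategy-Hiring-Safety has odd length 5, so it cannot be 2-colored; at least 3 time slots are needed.
3 time slots suffice: time slot 1 → {Audit, Ops, Strategy, Legal, Design}; time slot 2 → {Safety, IT, Ethics, Planning, Budget}; time slot 3 → {Hiring}. Each listed conflict is separated.

3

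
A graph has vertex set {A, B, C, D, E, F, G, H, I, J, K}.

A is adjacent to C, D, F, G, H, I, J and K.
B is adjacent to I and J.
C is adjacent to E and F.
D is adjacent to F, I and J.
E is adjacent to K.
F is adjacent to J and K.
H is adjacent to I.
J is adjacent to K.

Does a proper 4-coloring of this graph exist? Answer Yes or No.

Yes

The chromatic number is 4. A, F, J, K are pairwise adjacent (a clique of size 4), so at least 4 colors are needed.
4 colors suffice: color 1 → {A, B, E}; color 2 → {C, G, I, J}; color 3 → {F, H}; color 4 → {D, K}.
That is already a proper 4-coloring.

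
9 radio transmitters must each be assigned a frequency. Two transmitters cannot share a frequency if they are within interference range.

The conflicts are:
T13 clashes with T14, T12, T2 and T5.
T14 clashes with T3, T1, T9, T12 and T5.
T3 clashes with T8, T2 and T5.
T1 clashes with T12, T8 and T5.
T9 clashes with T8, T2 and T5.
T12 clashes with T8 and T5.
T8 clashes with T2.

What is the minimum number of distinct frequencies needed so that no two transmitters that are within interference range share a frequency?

T13, T14, T12, T5 all conflict with each other, so at least 4 frequencies are needed.
4 frequencies suffice: frequency 1 → {T8, T5}; frequency 2 → {T14, T2}; frequency 3 → {T3, T9, T12}; frequency 4 → {T13, T1}. Each listed conflict is separated.

4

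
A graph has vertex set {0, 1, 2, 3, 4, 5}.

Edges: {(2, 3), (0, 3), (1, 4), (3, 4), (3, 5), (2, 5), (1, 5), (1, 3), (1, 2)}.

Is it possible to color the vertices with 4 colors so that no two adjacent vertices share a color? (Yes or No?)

The chromatic number is 4. 1, 2, 3, 5 are mutually adjacent (a clique of size 4), so at least 4 colors are needed.
4 colors suffice: color a → {3}; color b → {0, 1}; color c → {2, 4}; color d → {5}.
That is already a proper 4-coloring.

Yes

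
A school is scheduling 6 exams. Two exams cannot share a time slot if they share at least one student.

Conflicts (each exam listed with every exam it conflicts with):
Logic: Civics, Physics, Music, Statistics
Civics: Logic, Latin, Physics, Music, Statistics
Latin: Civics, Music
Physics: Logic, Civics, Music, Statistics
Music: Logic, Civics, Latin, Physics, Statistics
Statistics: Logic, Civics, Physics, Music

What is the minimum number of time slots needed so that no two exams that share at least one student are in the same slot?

5

Logic, Civics, Physics, Music, Statistics pairwise conflict, so at least 5 time slots are needed.
5 time slots suffice: time slot 1 → {Civics}; time slot 2 → {Music}; time slot 3 → {Latin, Statistics}; time slot 4 → {Physics}; time slot 5 → {Logic}. Each listed conflict is separated.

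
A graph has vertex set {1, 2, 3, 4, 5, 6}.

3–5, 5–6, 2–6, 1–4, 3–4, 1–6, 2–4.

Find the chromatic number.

The cycle 2-6-5-3-4-2 has odd length 5, so it cannot be 2-colored; at least 3 colors are needed.
One proper 3-coloring: 1=b, 2=b, 3=c, 4=a, 5=b, 6=a. Every edge joins two different colors.

3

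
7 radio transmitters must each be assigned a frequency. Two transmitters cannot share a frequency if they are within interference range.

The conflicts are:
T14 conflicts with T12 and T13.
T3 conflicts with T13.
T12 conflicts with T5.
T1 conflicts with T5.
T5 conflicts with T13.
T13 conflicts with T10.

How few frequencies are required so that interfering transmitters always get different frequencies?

2

T13 and T10 conflict, so at least 2 frequencies are needed.
2 frequencies suffice: T14=2, T3=2, T12=1, T1=1, T5=2, T13=1, T10=2. Every pair that conflicts lands in different frequencies.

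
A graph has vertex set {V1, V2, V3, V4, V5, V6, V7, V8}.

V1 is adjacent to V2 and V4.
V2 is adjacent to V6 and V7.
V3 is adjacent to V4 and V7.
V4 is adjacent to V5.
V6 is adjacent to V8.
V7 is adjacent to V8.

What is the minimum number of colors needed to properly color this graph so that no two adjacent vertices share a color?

The cycle V7-V3-V4-V1-V2-V7 has odd length 5, so it cannot be 2-colored; at least 3 colors are needed.
3 colors suffice: color 1 → {V4, V6, V7}; color 2 → {V2, V3, V5, V8}; color 3 → {V1}. No two adjacent vertices share a color.

3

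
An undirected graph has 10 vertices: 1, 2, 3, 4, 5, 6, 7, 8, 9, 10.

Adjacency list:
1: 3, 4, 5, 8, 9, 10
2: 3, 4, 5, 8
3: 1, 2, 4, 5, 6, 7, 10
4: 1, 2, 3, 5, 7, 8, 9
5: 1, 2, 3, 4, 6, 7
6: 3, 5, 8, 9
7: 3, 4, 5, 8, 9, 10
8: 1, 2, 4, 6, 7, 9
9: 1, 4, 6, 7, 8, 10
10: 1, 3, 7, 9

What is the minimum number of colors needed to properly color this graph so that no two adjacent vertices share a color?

1, 4, 8, 9 are mutually adjacent (a clique of size 4), so at least 4 colors are needed.
A valid assignment using 4 colors: 1=d, 2=d, 3=b, 4=a, 5=c, 6=a, 7=d, 8=b, 9=c, 10=a. Each edge has distinct colors on its endpoints.

4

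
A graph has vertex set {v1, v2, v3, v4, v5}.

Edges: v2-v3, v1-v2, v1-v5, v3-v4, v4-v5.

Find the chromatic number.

The cycle v1-v5-v4-v3-v2-v1 has odd length 5, so it cannot be 2-colored; at least 3 colors are needed.
3 colors suffice: color 1 → {v1, v4}; color 2 → {v3, v5}; color 3 → {v2}. Every edge joins two different colors.

3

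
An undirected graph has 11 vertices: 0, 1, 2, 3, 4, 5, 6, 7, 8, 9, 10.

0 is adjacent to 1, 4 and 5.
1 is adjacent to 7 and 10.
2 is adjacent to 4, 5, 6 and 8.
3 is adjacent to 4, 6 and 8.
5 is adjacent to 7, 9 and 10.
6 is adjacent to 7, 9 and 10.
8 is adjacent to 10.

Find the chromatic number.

3 and 4 are adjacent, so at least 2 colors are needed.
One proper 2-coloring: 0=b, 1=a, 2=b, 3=b, 4=a, 5=a, 6=a, 7=b, 8=a, 9=b, 10=b. Each edge has distinct colors on its endpoints.

2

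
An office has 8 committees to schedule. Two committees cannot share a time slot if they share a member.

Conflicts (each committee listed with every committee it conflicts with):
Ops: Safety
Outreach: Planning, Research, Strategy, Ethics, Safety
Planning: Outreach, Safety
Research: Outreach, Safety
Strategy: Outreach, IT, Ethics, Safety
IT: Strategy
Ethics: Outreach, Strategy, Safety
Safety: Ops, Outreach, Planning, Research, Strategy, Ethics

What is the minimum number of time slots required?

Outreach, Strategy, Ethics, Safety pairwise conflict, so at least 4 time slots are needed.
4 time slots suffice: Ops=2, Outreach=2, Planning=3, Research=3, Strategy=3, IT=1, Ethics=4, Safety=1. No two conflicting committees share a time slot.

4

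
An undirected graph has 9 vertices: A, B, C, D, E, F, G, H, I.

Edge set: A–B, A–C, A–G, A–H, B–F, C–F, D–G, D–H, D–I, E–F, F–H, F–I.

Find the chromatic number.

D and H are adjacent, so at least 2 colors are needed.
2 colors suffice: color 1 → {A, D, F}; color 2 → {B, C, E, G, H, I}. Each edge has distinct colors on its endpoints.

2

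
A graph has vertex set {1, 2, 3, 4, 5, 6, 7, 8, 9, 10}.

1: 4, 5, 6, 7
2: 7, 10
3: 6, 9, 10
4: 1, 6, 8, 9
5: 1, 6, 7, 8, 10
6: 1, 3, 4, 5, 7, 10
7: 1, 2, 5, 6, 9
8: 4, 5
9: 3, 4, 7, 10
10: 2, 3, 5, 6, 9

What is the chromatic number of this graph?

4

1, 5, 6, 7 are mutually adjacent (a clique of size 4), so at least 4 colors are needed.
One proper 4-coloring: 1=yellow, 2=red, 3=green, 4=blue, 5=green, 6=red, 7=blue, 8=red, 9=red, 10=blue. Each edge has distinct colors on its endpoints.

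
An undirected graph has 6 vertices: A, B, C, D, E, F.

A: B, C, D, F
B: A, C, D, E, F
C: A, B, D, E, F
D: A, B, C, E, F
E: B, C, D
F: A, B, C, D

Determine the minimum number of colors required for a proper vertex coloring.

5

A, B, C, D, F are mutually adjacent (a clique of size 5), so at least 5 colors are needed.
5 colors suffice: color 1 → {B}; color 2 → {D}; color 3 → {C}; color 4 → {A, E}; color 5 → {F}. Each edge has distinct colors on its endpoints.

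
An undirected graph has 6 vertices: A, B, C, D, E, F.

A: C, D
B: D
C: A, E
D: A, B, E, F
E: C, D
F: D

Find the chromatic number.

2

A and C are adjacent, so at least 2 colors are needed.
2 colors suffice: color red → {C, D}; color blue → {A, B, E, F}. Every edge joins two different colors.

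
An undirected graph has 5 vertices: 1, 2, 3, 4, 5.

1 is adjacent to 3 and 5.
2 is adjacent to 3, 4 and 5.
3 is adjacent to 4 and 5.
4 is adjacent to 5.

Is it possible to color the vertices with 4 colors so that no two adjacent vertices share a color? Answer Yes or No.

Yes

The chromatic number is 4. 2, 3, 4, 5 form a clique, so at least 4 colors are needed.
4 colors suffice: color a → {5}; color b → {3}; color c → {1, 2}; color d → {4}.
That is already a proper 4-coloring.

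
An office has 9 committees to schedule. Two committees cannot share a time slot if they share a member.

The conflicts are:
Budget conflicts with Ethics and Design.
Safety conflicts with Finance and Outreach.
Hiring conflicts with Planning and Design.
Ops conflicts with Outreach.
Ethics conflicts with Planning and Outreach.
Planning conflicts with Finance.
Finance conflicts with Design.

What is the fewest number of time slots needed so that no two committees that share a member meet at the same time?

The cycle Design-Hiring-Planning-Ethics-Budget-Design has odd length 5, so it cannot be 2-colored; at least 3 time slots are needed.
3 time slots suffice: time slot 1 → {Planning, Outreach, Design}; time slot 2 → {Hiring, Ops, Ethics, Finance}; time slot 3 → {Budget, Safety}. No two conflicting committees share a time slot.

3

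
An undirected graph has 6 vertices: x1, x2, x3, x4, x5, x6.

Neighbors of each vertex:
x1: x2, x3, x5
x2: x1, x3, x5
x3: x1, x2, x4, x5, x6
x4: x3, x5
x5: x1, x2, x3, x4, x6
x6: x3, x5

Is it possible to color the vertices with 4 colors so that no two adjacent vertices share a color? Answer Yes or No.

The chromatic number is 4. x1, x2, x3, x5 form a clique, so at least 4 colors are needed.
4 colors suffice: color 1 → {x3}; color 2 → {x5}; color 3 → {x1, x4, x6}; color 4 → {x2}.
That is already a proper 4-coloring.

Yes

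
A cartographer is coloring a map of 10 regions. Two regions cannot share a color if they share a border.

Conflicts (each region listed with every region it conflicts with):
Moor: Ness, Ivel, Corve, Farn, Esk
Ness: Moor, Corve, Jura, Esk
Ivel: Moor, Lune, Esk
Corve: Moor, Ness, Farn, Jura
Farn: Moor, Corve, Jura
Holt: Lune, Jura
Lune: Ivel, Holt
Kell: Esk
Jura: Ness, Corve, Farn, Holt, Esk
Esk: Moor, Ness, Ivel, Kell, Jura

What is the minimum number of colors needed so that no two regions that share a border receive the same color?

Corve, Farn, Jura all conflict with each other, so at least 3 colors are needed.
3 colors suffice: color 1 → {Moor, Lune, Kell, Jura}; color 2 → {Corve, Holt, Esk}; color 3 → {Ness, Ivel, Farn}. Every pair that conflicts lands in different colors.

3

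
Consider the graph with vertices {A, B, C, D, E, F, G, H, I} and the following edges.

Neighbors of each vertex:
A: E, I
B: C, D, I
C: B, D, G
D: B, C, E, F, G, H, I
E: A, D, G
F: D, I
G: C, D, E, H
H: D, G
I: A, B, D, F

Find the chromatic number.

D, E, G are mutually adjacent, so at least 3 colors are needed.
A valid assignment using 3 colors: A=1, B=2, C=3, D=1, E=3, F=2, G=2, H=3, I=3. No two adjacent vertices share a color.

3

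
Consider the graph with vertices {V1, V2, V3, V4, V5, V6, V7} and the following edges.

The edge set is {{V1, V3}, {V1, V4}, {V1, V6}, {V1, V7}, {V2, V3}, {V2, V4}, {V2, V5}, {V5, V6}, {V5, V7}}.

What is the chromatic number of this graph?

The cycle V7-V1-V4-V2-V5-V7 has odd length 5, so it cannot be 2-colored; at least 3 colors are needed.
3 colors suffice: V1=red, V2=blue, V3=green, V4=green, V5=red, V6=blue, V7=blue. Each edge has distinct colors on its endpoints.

3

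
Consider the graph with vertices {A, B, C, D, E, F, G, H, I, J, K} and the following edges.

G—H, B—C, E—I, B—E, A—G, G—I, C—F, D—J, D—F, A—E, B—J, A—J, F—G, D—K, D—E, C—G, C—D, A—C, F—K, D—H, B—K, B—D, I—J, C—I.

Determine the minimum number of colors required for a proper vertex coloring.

B, D, J are mutually adjacent, so at least 3 colors are needed.
One proper 3-coloring: A=3, B=3, C=2, D=1, E=2, F=3, G=1, H=2, I=3, J=2, K=2. Every edge joins two different colors.

3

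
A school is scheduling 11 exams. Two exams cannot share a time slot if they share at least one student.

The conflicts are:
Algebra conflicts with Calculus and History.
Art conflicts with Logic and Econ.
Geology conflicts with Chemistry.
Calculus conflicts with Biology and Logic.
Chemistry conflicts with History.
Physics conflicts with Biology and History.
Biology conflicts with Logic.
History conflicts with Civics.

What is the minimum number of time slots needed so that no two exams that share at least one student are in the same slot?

Calculus, Biology, Logic are mutually in conflict, so at least 3 time slots are needed.
3 time slots suffice: Algebra=3, Art=1, Geology=1, Calculus=2, Chemistry=2, Physics=2, Biology=1, Logic=3, Econ=2, History=1, Civics=2. Each listed conflict is separated.

3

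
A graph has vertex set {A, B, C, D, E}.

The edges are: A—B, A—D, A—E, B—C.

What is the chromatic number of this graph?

2

A and B are adjacent, so at least 2 colors are needed.
One proper 2-coloring: A=red, B=blue, C=red, D=blue, E=blue. Every edge joins two different colors.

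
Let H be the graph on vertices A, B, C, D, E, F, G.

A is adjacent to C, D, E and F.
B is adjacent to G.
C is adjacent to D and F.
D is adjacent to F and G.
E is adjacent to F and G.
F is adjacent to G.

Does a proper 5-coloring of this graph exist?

The chromatic number is 4. A, C, D, F are pairwise adjacent (a clique of size 4), so at least 4 colors are needed.
4 colors suffice: color 1 → {B, F}; color 2 → {D, E}; color 3 → {A, G}; color 4 → {C}.
Since 5 ≥ 4, a proper 5-coloring certainly exists.

Yes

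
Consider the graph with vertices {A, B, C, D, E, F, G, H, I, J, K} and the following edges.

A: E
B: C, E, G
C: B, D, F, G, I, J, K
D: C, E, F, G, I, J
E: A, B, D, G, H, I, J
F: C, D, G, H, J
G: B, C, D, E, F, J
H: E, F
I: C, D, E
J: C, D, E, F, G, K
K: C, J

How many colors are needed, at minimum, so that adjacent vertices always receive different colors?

5

C, D, F, G, J are pairwise adjacent (a clique of size 5), so at least 5 colors are needed.
5 colors suffice: color 1 → {C, E}; color 2 → {A, B, D, H, K}; color 3 → {I, J}; color 4 → {G}; color 5 → {F}. Each edge has distinct colors on its endpoints.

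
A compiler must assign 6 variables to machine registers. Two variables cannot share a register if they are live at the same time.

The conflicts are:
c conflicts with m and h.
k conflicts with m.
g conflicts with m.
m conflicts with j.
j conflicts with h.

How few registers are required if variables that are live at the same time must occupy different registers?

k and m conflict, so at least 2 registers are needed.
2 registers suffice: register 1 → {m, h}; register 2 → {c, k, g, j}. No two conflicting variables share a register.

2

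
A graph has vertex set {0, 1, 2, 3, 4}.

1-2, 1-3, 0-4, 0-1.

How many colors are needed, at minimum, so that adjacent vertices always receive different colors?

1 and 3 are adjacent, so at least 2 colors are needed.
2 colors suffice: color red → {1, 4}; color blue → {0, 2, 3}. Every edge joins two different colors.

2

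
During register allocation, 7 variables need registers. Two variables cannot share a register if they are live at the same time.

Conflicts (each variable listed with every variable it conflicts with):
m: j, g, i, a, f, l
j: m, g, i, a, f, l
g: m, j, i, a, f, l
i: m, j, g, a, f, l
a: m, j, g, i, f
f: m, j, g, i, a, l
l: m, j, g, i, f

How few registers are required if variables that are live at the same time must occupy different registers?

6

m, j, g, i, a, f are mutually in conflict, so at least 6 registers are needed.
6 registers suffice: register 1 → {i}; register 2 → {f}; register 3 → {j}; register 4 → {m}; register 5 → {g}; register 6 → {a, l}. Each listed conflict is separated.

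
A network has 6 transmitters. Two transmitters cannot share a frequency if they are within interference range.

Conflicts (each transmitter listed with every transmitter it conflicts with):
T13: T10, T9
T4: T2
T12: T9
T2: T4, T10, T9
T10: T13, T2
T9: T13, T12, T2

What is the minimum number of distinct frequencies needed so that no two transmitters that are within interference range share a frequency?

2

T2 and T9 conflict, so at least 2 frequencies are needed.
2 frequencies suffice: frequency 1 → {T4, T10, T9}; frequency 2 → {T13, T12, T2}. No two conflicting transmitters share a frequency.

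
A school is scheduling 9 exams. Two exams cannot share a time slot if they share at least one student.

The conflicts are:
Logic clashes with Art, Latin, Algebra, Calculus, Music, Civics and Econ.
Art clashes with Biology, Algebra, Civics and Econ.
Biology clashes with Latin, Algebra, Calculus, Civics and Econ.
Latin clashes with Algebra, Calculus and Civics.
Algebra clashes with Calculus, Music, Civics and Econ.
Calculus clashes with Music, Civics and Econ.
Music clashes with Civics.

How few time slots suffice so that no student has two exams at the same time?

5

Biology, Latin, Algebra, Calculus, Civics are mutually in conflict, so at least 5 time slots are needed.
5 time slots suffice: time slot 1 → {Algebra}; time slot 2 → {Art, Calculus}; time slot 3 → {Logic, Biology}; time slot 4 → {Civics, Econ}; time slot 5 → {Latin, Music}. Every pair that conflicts lands in different time slots.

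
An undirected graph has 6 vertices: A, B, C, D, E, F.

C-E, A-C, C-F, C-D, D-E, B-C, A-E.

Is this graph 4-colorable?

Yes

The chromatic number is 3. C, D, E are pairwise adjacent, so at least 3 colors are needed.
3 colors suffice: color 1 → {C}; color 2 → {B, E, F}; color 3 → {A, D}.
Since 4 ≥ 3, a proper 4-coloring certainly exists.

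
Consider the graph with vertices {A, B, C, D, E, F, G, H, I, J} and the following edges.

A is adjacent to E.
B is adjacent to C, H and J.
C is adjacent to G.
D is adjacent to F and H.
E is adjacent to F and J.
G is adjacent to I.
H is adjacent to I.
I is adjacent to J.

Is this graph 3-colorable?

Yes

The chromatic number is 3. The cycle C-B-J-I-G-C has odd length 5, so it cannot be 2-colored; at least 3 colors are needed.
3 colors suffice: color red → {B, D, E, I}; color blue → {A, C, F, H, J}; color green → {G}.
That is already a proper 3-coloring.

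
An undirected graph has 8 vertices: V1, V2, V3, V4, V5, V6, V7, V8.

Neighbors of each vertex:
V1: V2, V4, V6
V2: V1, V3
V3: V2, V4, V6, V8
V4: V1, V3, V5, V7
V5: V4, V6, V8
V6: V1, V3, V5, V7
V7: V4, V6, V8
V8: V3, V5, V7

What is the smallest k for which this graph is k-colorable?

V6 and V7 are adjacent, so at least 2 colors are needed.
2 colors suffice: V1=2, V2=1, V3=2, V4=1, V5=2, V6=1, V7=2, V8=1. No two adjacent vertices share a color.

2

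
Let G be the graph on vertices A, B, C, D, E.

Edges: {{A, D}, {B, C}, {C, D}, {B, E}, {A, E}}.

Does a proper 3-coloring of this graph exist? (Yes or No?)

The chromatic number is 3. The cycle E-A-D-C-B-E has odd length 5, so it cannot be 2-colored; at least 3 colors are needed.
3 colors suffice: color red → {D, E}; color blue → {A, B}; color green → {C}.
That is already a proper 3-coloring.

Yes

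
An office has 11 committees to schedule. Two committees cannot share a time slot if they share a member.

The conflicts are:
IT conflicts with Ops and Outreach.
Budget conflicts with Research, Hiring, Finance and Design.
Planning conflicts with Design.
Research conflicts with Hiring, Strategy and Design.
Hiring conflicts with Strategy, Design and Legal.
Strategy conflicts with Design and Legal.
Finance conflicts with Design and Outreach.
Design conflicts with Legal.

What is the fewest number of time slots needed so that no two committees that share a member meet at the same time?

Hiring, Strategy, Design, Legal pairwise conflict, so at least 4 time slots are needed.
4 time slots suffice: time slot 1 → {Ops, Design, Outreach}; time slot 2 → {IT, Planning, Hiring, Finance}; time slot 3 → {Budget, Strategy}; time slot 4 → {Research, Legal}. No two conflicting committees share a time slot.

4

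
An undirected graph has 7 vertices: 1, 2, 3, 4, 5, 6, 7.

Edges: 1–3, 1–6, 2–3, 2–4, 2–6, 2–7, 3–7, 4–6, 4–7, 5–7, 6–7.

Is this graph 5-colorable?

Yes

The chromatic number is 4. 2, 4, 6, 7 are pairwise adjacent (a clique of size 4), so at least 4 colors are needed.
A valid assignment using 4 colors: 1=a, 2=b, 3=c, 4=d, 5=b, 6=c, 7=a.
Since 5 ≥ 4, a proper 5-coloring certainly exists.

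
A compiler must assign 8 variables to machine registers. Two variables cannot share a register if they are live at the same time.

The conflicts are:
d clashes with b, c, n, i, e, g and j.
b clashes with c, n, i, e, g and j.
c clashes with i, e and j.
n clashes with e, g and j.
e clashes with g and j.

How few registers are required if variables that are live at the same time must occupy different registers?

d, b, n, e, g pairwise conflict, so at least 5 registers are needed.
5 registers suffice: register 1 → {d}; register 2 → {b}; register 3 → {i, e}; register 4 → {c, n}; register 5 → {g, j}. Each listed conflict is separated.

5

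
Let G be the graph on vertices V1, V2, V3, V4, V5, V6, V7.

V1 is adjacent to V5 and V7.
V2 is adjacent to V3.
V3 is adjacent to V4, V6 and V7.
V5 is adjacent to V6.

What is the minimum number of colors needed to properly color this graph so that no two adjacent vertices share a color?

3

The cycle V7-V3-V6-V5-V1-V7 has odd length 5, so it cannot be 2-colored; at least 3 colors are needed.
3 colors suffice: color 1 → {V1, V3}; color 2 → {V2, V4, V6, V7}; color 3 → {V5}. Each edge has distinct colors on its endpoints.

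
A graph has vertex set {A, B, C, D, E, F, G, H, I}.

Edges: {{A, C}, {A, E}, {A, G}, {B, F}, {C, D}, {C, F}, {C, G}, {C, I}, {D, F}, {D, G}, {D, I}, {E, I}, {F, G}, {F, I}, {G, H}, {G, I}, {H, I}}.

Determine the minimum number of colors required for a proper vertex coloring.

5

C, D, F, G, I are mutually adjacent (a clique of size 5), so at least 5 colors are needed.
One proper 5-coloring: A=2, B=1, C=4, D=5, E=1, F=3, G=1, H=3, I=2. Each edge has distinct colors on its endpoints.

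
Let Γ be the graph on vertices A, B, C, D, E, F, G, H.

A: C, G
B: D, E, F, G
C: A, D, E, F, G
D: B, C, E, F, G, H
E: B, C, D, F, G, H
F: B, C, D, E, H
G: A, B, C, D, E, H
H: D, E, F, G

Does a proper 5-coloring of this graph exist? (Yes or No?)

The chromatic number is 4. C, D, E, G are mutually adjacent (a clique of size 4), so at least 4 colors are needed.
4 colors suffice: color red → {F, G}; color blue → {A, E}; color green → {D}; color yellow → {B, C, H}.
Since 5 ≥ 4, a proper 5-coloring certainly exists.

Yes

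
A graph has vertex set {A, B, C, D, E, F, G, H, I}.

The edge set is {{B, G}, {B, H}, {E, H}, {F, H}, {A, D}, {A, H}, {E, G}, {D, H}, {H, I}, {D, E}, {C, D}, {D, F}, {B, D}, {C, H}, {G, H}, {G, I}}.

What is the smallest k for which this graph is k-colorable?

3

E, G, H form a triangle, so at least 3 colors are needed.
3 colors suffice: color 1 → {H}; color 2 → {D, G}; color 3 → {A, B, C, E, F, I}. No two adjacent vertices share a color.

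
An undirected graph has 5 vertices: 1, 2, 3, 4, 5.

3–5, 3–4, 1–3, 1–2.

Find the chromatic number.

2

3 and 4 are adjacent, so at least 2 colors are needed.
2 colors suffice: 1=blue, 2=red, 3=red, 4=blue, 5=blue. No two adjacent vertices share a color.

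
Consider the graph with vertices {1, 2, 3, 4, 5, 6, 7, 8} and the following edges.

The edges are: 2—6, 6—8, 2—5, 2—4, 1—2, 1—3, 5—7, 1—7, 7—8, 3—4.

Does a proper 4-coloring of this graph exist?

The chromatic number is 3. The cycle 7-5-2-6-8-7 has odd length 5, so it cannot be 2-colored; at least 3 colors are needed.
A valid assignment using 3 colors: 1=blue, 2=red, 3=red, 4=blue, 5=blue, 6=blue, 7=red, 8=green.
Since 4 ≥ 3, a proper 4-coloring certainly exists.

Yes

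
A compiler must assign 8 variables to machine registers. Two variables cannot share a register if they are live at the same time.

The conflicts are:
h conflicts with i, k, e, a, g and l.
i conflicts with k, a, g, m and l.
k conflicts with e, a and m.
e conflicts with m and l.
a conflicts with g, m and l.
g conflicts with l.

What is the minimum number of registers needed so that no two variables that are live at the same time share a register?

h, i, a, g, l are mutually in conflict, so at least 5 registers are needed.
Using 5 registers: h=1, i=2, k=4, e=2, a=3, g=5, m=1, l=4. No two conflicting variables share a register.

5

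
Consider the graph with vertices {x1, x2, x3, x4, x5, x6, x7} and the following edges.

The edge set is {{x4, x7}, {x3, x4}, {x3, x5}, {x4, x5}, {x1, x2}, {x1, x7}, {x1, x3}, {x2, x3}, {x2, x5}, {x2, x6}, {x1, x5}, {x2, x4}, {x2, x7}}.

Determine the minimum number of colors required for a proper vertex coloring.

x1, x2, x3, x5 are pairwise adjacent (a clique of size 4), so at least 4 colors are needed.
A valid assignment using 4 colors: x1=Y, x2=R, x3=B, x4=Y, x5=G, x6=B, x7=B. Each edge has distinct colors on its endpoints.

4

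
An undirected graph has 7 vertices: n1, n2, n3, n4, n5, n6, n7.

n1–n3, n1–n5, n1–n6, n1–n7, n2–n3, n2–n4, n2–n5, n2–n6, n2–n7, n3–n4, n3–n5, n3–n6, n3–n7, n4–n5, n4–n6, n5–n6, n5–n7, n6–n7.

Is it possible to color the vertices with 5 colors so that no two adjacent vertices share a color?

Yes

The chromatic number is 5. n2, n3, n4, n5, n6 are pairwise adjacent (a clique of size 5), so at least 5 colors are needed.
5 colors suffice: color red → {n5}; color blue → {n3}; color green → {n6}; color yellow → {n4, n7}; color purple → {n1, n2}.
That is already a proper 5-coloring.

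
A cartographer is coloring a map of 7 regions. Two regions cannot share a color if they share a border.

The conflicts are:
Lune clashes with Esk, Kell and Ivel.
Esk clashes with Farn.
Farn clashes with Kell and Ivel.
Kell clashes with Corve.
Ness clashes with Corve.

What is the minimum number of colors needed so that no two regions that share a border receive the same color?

2

Lune and Esk conflict, so at least 2 colors are needed.
A valid assignment using 2 colors: Lune=1, Esk=2, Farn=1, Kell=2, Ivel=2, Ness=2, Corve=1. Each listed conflict is separated.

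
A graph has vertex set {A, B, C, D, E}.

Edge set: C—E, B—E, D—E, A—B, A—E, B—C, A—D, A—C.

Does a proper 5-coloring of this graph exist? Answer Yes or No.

The chromatic number is 4. A, B, C, E are mutually adjacent (a clique of size 4), so at least 4 colors are needed.
4 colors suffice: color red → {E}; color blue → {A}; color green → {B, D}; color yellow → {C}.
Since 5 ≥ 4, a proper 5-coloring certainly exists.

Yes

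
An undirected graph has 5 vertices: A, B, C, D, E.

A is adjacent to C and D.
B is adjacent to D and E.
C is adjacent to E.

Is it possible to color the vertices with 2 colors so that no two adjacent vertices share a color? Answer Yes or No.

The cycle D-B-E-C-A-D has odd length 5, so it cannot be 2-colored; at least 3 colors are needed.
So 2 colors are not enough.

No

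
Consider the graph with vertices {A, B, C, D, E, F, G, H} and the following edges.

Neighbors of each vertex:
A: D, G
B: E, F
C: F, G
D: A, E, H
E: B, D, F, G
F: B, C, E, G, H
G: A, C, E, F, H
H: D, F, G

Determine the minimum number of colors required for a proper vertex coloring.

E, F, G form a triangle, so at least 3 colors are needed.
3 colors suffice: color 1 → {D, F}; color 2 → {B, G}; color 3 → {A, C, E, H}. No two adjacent vertices share a color.

3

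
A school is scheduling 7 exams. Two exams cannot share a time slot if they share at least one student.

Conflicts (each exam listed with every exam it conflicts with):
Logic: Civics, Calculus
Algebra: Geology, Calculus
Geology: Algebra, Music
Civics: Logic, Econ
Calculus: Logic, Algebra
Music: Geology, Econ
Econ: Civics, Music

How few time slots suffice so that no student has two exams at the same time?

The cycle Econ-Civics-Logic-Calculus-Algebra-Geology-Music-Econ has odd length 7, so it cannot be 2-colored; at least 3 time slots are needed.
Using 3 time slots: Logic=2, Algebra=2, Geology=3, Civics=1, Calculus=1, Music=1, Econ=2. No two conflicting exams share a time slot.

3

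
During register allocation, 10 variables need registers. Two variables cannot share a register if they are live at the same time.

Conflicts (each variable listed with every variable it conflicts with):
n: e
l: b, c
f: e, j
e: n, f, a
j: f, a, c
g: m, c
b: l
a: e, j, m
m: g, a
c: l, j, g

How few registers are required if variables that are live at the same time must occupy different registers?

3

The cycle a-j-c-g-m-a has odd length 5, so it cannot be 2-colored; at least 3 registers are needed.
3 registers suffice: register 1 → {l, e, j, m}; register 2 → {n, f, b, a, c}; register 3 → {g}. No two conflicting variables share a register.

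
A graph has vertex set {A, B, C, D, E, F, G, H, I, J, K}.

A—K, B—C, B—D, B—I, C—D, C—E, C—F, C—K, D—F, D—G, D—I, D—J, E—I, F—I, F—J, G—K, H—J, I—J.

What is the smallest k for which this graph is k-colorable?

D, F, I, J are pairwise adjacent (a clique of size 4), so at least 4 colors are needed.
4 colors suffice: color 1 → {D, E, H, K}; color 2 → {A, C, G, I}; color 3 → {B, F}; color 4 → {J}. No two adjacent vertices share a color.

4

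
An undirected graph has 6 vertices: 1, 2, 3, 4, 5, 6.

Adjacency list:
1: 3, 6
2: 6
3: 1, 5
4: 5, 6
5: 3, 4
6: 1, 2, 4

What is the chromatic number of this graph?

3

The cycle 1-6-4-5-3-1 has odd length 5, so it cannot be 2-colored; at least 3 colors are needed.
3 colors suffice: color a → {3, 6}; color b → {1, 2, 4}; color c → {5}. Every edge joins two different colors.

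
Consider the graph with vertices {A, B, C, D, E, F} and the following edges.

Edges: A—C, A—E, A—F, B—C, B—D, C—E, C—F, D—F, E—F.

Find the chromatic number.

4

A, C, E, F are pairwise adjacent (a clique of size 4), so at least 4 colors are needed.
A valid assignment using 4 colors: A=green, B=red, C=blue, D=blue, E=yellow, F=red. No two adjacent vertices share a color.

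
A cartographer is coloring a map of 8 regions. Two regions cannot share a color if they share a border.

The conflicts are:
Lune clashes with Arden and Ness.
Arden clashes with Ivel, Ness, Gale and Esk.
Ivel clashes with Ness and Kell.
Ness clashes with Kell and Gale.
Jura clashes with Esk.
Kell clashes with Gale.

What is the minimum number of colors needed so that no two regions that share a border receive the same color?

3

Lune, Arden, Ness pairwise conflict, so at least 3 colors are needed.
3 colors suffice: color 1 → {Arden, Jura, Kell}; color 2 → {Ness, Esk}; color 3 → {Lune, Ivel, Gale}. No two conflicting regions share a color.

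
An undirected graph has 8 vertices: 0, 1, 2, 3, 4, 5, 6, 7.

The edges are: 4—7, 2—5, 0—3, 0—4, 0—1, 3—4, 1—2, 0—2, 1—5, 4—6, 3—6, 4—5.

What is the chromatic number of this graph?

3, 4, 6 are mutually adjacent, so at least 3 colors are needed.
One proper 3-coloring: 0=blue, 1=red, 2=green, 3=green, 4=red, 5=blue, 6=blue, 7=blue. Every edge joins two different colors.

3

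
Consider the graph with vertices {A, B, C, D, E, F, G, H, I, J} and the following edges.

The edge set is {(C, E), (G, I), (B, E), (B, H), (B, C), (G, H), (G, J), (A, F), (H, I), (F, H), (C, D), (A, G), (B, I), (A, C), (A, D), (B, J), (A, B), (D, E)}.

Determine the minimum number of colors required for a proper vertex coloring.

G, H, I form a triangle, so at least 3 colors are needed.
One proper 3-coloring: A=blue, B=red, C=green, D=red, E=blue, F=red, G=red, H=blue, I=green, J=blue. Each edge has distinct colors on its endpoints.

3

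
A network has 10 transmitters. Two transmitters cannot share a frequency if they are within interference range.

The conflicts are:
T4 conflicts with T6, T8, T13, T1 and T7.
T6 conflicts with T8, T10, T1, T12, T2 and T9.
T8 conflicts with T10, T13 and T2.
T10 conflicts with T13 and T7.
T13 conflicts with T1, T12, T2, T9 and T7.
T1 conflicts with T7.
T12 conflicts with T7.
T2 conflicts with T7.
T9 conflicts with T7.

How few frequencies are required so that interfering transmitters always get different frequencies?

4

T4, T13, T1, T7 pairwise conflict, so at least 4 frequencies are needed.
4 frequencies suffice: frequency 1 → {T6, T13}; frequency 2 → {T8, T7}; frequency 3 → {T4, T10, T12, T2, T9}; frequency 4 → {T1}. Every pair that conflicts lands in different frequencies.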